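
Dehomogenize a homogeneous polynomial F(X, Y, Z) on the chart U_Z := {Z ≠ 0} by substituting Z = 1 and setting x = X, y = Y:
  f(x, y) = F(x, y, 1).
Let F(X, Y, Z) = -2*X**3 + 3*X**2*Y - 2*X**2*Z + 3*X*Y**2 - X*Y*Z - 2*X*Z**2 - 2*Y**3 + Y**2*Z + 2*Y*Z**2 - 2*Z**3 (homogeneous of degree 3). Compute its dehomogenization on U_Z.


f(x, y) = -2*x**3 + 3*x**2*y - 2*x**2 + 3*x*y**2 - x*y - 2*x - 2*y**3 + y**2 + 2*y - 2

On U_Z we set Z = 1. Each monomial c·X^i·Y^j·Z^k in F becomes c·x^i·y^j·1^k = c·x^i·y^j.
Substituting Z = 1: F(X, Y, 1) = -2*x**3 + 3*x**2*y - 2*x**2 + 3*x*y**2 - x*y - 2*x - 2*y**3 + y**2 + 2*y - 2.
Note: deg(f) ≤ deg(F) = 3; strict inequality happens when F is divisible by Z (lost terms).


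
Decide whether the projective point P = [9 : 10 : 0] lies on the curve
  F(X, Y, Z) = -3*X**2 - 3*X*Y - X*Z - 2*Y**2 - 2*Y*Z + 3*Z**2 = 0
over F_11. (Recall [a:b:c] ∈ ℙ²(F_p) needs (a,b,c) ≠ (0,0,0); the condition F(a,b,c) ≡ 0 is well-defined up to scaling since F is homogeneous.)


F(9,10,0) ≡ 2 (mod 11); P is NOT on the curve.

Evaluate F(9, 10, 0) term-by-term (mod 11).
  -3*X**2 ↦ -3·81·1·1 = -243
  -3*X*Y ↦ -3·9·10·1 = -270
  -X*Z ↦ -1·9·1·0 = 0
  -2*Y**2 ↦ -2·1·100·1 = -200
  -2*Y*Z ↦ -2·1·10·0 = 0
  3*Z**2 ↦ 3·1·1·0 = 0
Sum: F(9, 10, 0) = (-243) + (-270) + (0) + (-200) + (0) + (0) = -713.
Reducing mod 11: -713 ≡ 2 (mod 11).
Since F(a, b, c) ≡ 2 ≠ 0 (mod 11), P does NOT lie on the curve.


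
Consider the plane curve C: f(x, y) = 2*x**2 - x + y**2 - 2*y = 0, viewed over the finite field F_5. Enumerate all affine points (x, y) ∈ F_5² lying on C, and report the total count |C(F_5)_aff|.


Affine F_5-points: {(0, 0), (0, 2), (1, 1), (2, 1), (3, 0), (3, 2)}; count = 6.

For each of the 25 pairs (x, y) ∈ F_5², evaluate f(x, y) mod 5. Record the zeros.
  x = 0: [0↦0, 1↦4, 2↦0, 3↦3, 4↦3]  zeros at y ∈ {0, 2}
  x = 1: [0↦1, 1↦0, 2↦1, 3↦4, 4↦4]  zeros at y ∈ {1}
  x = 2: [0↦1, 1↦0, 2↦1, 3↦4, 4↦4]  zeros at y ∈ {1}
  x = 3: [0↦0, 1↦4, 2↦0, 3↦3, 4↦3]  zeros at y ∈ {0, 2}
  x = 4: [0↦3, 1↦2, 2↦3, 3↦1, 4↦1]  zeros at y ∈ ∅
Collecting zeros: affine points = {(0, 0), (0, 2), (1, 1), (2, 1), (3, 0), (3, 2)}.
Total count |C(F_5)_aff| = 6.


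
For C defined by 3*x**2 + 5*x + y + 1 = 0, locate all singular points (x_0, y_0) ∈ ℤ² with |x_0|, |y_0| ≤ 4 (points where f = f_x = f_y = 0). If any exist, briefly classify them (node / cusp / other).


No singular points in the scanned grid; C is smooth there.

Compute partial derivatives:
  f_x = 6*x + 5.
  f_y = 1.
f_y = 1 is a nonzero constant, so f_y never vanishes: no point (x, y) can satisfy f = f_x = f_y = 0. In particular no (x, y) ∈ {−4, ..., 4}² is singular; the curve is smooth.


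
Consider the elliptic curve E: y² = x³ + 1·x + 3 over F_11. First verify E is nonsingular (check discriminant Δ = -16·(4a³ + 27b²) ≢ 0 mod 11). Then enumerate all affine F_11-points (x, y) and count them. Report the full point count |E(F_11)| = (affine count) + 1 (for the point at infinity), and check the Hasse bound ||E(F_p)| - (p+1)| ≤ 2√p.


Affine points = {(0, 5), (0, 6), (1, 4), (1, 7), (3, 0), (4, 4), (4, 7), (5, 1), (5, 10), (6, 4), (6, 7), (7, 1), (7, 10), (9, 2), (9, 9), (10, 1), (10, 10)}; affine count = 17; |E(F_11)| = 18.

Discriminant check: Δ ∝ 4a³ + 27b² = 4·1³ + 27·3² = 4·1 + 27·9 ≡ 5 (mod 11). Nonzero ⇒ E is nonsingular.
For each x ∈ F_11, compute rhs = x³ + 1·x + 3 mod 11, then count y ∈ F_11 with y² ≡ rhs.
  x = 0: rhs = 3, matching y values: 5, 6 (2 points).
  x = 1: rhs = 5, matching y values: 4, 7 (2 points).
  x = 2: rhs = 2, matching y values: none (0 points).
  x = 3: rhs = 0, matching y values: 0 (1 points).
  x = 4: rhs = 5, matching y values: 4, 7 (2 points).
  x = 5: rhs = 1, matching y values: 1, 10 (2 points).
  x = 6: rhs = 5, matching y values: 4, 7 (2 points).
  x = 7: rhs = 1, matching y values: 1, 10 (2 points).
  x = 8: rhs = 6, matching y values: none (0 points).
  x = 9: rhs = 4, matching y values: 2, 9 (2 points).
  x = 10: rhs = 1, matching y values: 1, 10 (2 points).
Total affine count: 17.
Full point count |E(F_11)| = 17 + 1 = 18.
Hasse bound: |18 − (11+1)| = |6| = 6 ≤ 2√11 ≈ 6.6332 ✓.


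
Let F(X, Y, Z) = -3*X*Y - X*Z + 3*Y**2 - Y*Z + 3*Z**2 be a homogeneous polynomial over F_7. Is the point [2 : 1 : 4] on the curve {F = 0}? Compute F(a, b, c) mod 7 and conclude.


F(2,1,4) ≡ 5 (mod 7); P is NOT on the curve.

Evaluate F(2, 1, 4) term-by-term (mod 7).
  -3*X*Y ↦ -3·2·1·1 = -6
  -X*Z ↦ -1·2·1·4 = -8
  3*Y**2 ↦ 3·1·1·1 = 3
  -Y*Z ↦ -1·1·1·4 = -4
  3*Z**2 ↦ 3·1·1·16 = 48
Sum: F(2, 1, 4) = (-6) + (-8) + (3) + (-4) + (48) = 33.
Reducing mod 7: 33 ≡ 5 (mod 7).
Since F(a, b, c) ≡ 5 ≠ 0 (mod 7), P does NOT lie on the curve.


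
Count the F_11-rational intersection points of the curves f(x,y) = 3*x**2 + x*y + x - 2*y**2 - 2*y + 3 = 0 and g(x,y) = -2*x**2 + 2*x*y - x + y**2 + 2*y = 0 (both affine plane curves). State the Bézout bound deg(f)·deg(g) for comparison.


Common zeros: {(7, 5), (10, 1)}; count = 2; Bézout bound = 4.

deg(f) = 2, deg(g) = 2, so Bézout bound = 4.
Scan x ∈ F_11. For each x, list the y ∈ F_11 with f(x, y) ≡ 0 and those with g(x, y) ≡ 0 (mod 11); the common zeros in that column are the intersection.
  x = 0: f ≡ 0 at y ∈ ∅; g ≡ 0 at y ∈ {0, 9}; common: ∅.
  x = 1: f ≡ 0 at y ∈ ∅; g ≡ 0 at y ∈ ∅; common: ∅.
  x = 2: f ≡ 0 at y ∈ {5, 6}; g ≡ 0 at y ∈ ∅; common: ∅.
  x = 3: f ≡ 0 at y ∈ {0, 6}; g ≡ 0 at y ∈ {5, 9}; common: ∅.
  x = 4: f ≡ 0 at y ∈ {0, 1}; g ≡ 0 at y ∈ ∅; common: ∅.
  x = 5: f ≡ 0 at y ∈ ∅; g ≡ 0 at y ∈ {0, 10}; common: ∅.
  x = 6: f ≡ 0 at y ∈ ∅; g ≡ 0 at y ∈ ∅; common: ∅.
  x = 7: f ≡ 0 at y ∈ {3, 5}; g ≡ 0 at y ∈ {1, 5}; common: {5}.
  x = 8: f ≡ 0 at y ∈ ∅; g ≡ 0 at y ∈ ∅; common: ∅.
  x = 9: f ≡ 0 at y ∈ ∅; g ≡ 0 at y ∈ ∅; common: ∅.
  x = 10: f ≡ 0 at y ∈ {1, 3}; g ≡ 0 at y ∈ {1, 10}; common: {1}.
Collecting: common zeros = {(7, 5), (10, 1)}, so the count is 2.
Comparison with the Bézout bound: 2 ≤ 4 = deg(f)·deg(g), as expected for curves with no common component (the affine F_11-count falls short of the bound because intersections may lie at infinity, over extension fields, or carry multiplicity).


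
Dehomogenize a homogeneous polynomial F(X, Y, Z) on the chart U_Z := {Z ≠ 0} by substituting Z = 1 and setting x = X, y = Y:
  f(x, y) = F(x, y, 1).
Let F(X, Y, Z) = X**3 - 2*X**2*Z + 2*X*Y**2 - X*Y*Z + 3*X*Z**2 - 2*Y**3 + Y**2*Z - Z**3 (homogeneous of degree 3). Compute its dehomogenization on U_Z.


f(x, y) = x**3 - 2*x**2 + 2*x*y**2 - x*y + 3*x - 2*y**3 + y**2 - 1

On U_Z we set Z = 1. Each monomial c·X^i·Y^j·Z^k in F becomes c·x^i·y^j·1^k = c·x^i·y^j.
Substituting Z = 1: F(X, Y, 1) = x**3 - 2*x**2 + 2*x*y**2 - x*y + 3*x - 2*y**3 + y**2 - 1.
Note: deg(f) ≤ deg(F) = 3; strict inequality happens when F is divisible by Z (lost terms).


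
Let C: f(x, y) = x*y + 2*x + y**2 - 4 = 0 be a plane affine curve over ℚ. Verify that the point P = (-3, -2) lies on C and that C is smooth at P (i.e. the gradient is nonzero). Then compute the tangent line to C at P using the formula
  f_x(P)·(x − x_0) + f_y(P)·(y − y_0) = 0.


Tangent line at P: -7*y - 14 = 0.

Step 1: f(-3, -2) = 0, so P lies on C.
Step 2: partial derivatives
  f_x(x, y) = y + 2, f_y(x, y) = x + 2*y.
  f_x(P) = 0, f_y(P) = -7 (gradient nonzero, so P is smooth).
Step 3: tangent line at P: 0·(x − -3) + -7·(y − -2) = 0.
Expanding: -7*y - 14 = 0.


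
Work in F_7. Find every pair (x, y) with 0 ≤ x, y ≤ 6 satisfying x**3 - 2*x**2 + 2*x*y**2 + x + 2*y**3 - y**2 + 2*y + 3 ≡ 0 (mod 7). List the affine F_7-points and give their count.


Affine F_7-points: {(0, 5), (1, 6), (2, 4), (3, 4), (4, 4), (4, 6), (5, 3), (6, 1), (6, 2)}; count = 9.

For each of the 49 pairs (x, y) ∈ F_7², evaluate f(x, y) mod 7. Record the zeros.
  x = 0: [0↦3, 1↦6, 2↦5, 3↦5, 4↦4, 5↦0, 6↦5]  zeros at y ∈ {5}
  x = 1: [0↦3, 1↦1, 2↦6, 3↦2, 4↦1, 5↦1, 6↦0]  zeros at y ∈ {6}
  x = 2: [0↦5, 1↦5, 2↦2, 3↦1, 4↦0, 5↦4, 6↦4]  zeros at y ∈ {4}
  x = 3: [0↦1, 1↦3, 2↦6, 3↦1, 4↦0, 5↦1, 6↦2]  zeros at y ∈ {4}
  x = 4: [0↦4, 1↦1, 2↦3, 3↦1, 4↦0, 5↦5, 6↦0]  zeros at y ∈ {4, 6}
  x = 5: [0↦6, 1↦5, 2↦6, 3↦0, 4↦6, 5↦1, 6↦4]  zeros at y ∈ {3}
  x = 6: [0↦6, 1↦0, 2↦0, 3↦4, 4↦3, 5↦2, 6↦6]  zeros at y ∈ {1, 2}
Collecting zeros: affine points = {(0, 5), (1, 6), (2, 4), (3, 4), (4, 4), (4, 6), (5, 3), (6, 1), (6, 2)}.
Total count |C(F_7)_aff| = 9.


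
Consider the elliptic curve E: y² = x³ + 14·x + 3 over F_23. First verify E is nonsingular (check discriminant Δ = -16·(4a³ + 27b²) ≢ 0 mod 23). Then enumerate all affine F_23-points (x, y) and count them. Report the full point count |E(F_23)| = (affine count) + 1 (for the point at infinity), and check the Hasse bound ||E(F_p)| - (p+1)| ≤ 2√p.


Affine points = {(0, 7), (0, 16), (1, 8), (1, 15), (2, 4), (2, 19), (3, 7), (3, 16), (4, 10), (4, 13), (6, 2), (6, 21), (8, 11), (8, 12), (10, 4), (10, 19), (11, 4), (11, 19), (12, 6), (12, 17), (13, 6), (13, 17), (15, 0), (17, 5), (17, 18), (20, 7), (20, 16), (21, 6), (21, 17)}; affine count = 29; |E(F_23)| = 30.

Discriminant check: Δ ∝ 4a³ + 27b² = 4·14³ + 27·3² = 4·2744 + 27·9 ≡ 18 (mod 23). Nonzero ⇒ E is nonsingular.
For each x ∈ F_23, compute rhs = x³ + 14·x + 3 mod 23, then count y ∈ F_23 with y² ≡ rhs.
  x = 0: rhs = 3, matching y values: 7, 16 (2 points).
  x = 1: rhs = 18, matching y values: 8, 15 (2 points).
  x = 2: rhs = 16, matching y values: 4, 19 (2 points).
  x = 3: rhs = 3, matching y values: 7, 16 (2 points).
  x = 4: rhs = 8, matching y values: 10, 13 (2 points).
  x = 5: rhs = 14, matching y values: none (0 points).
  x = 6: rhs = 4, matching y values: 2, 21 (2 points).
  x = 7: rhs = 7, matching y values: none (0 points).
  x = 8: rhs = 6, matching y values: 11, 12 (2 points).
  x = 9: rhs = 7, matching y values: none (0 points).
  x = 10: rhs = 16, matching y values: 4, 19 (2 points).
  x = 11: rhs = 16, matching y values: 4, 19 (2 points).
  x = 12: rhs = 13, matching y values: 6, 17 (2 points).
  x = 13: rhs = 13, matching y values: 6, 17 (2 points).
  x = 14: rhs = 22, matching y values: none (0 points).
  x = 15: rhs = 0, matching y values: 0 (1 points).
  x = 16: rhs = 22, matching y values: none (0 points).
  x = 17: rhs = 2, matching y values: 5, 18 (2 points).
  x = 18: rhs = 15, matching y values: none (0 points).
  x = 19: rhs = 21, matching y values: none (0 points).
  x = 20: rhs = 3, matching y values: 7, 16 (2 points).
  x = 21: rhs = 13, matching y values: 6, 17 (2 points).
  x = 22: rhs = 11, matching y values: none (0 points).
Total affine count: 29.
Full point count |E(F_23)| = 29 + 1 = 30.
Hasse bound: |30 − (23+1)| = |6| = 6 ≤ 2√23 ≈ 9.5917 ✓.


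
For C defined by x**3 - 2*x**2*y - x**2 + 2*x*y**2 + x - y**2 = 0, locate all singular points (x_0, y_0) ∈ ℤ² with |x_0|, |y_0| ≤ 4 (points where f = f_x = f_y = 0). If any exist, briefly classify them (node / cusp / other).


Singular points: {(1, 1)}; classification: cusp.

Compute partial derivatives:
  f_x = 3*x**2 - 4*x*y - 2*x + 2*y**2 + 1.
  f_y = -2*x**2 + 4*x*y - 2*y.
Scan x_0 ∈ {−4, ..., 4}. For each x_0, f_y(x_0, y) is a polynomial in y; find its integer roots y ∈ {−4, ..., 4}, then test f_x and f at those candidates.
  x = -4: f_y(-4, y) = -18*y - 32; no integer root y with |y| ≤ 4.
  x = -3: f_y(-3, y) = -14*y - 18; no integer root y with |y| ≤ 4.
  x = -2: f_y(-2, y) = -10*y - 8; no integer root y with |y| ≤ 4.
  x = -1: f_y(-1, y) = -6*y - 2; no integer root y with |y| ≤ 4.
  x = 0: f_y(0, y) = -2*y; vanishes at y ∈ {0}. (0, 0): f_x = 1 ≠ 0.
  x = 1: f_y(1, y) = 2*y - 2; vanishes at y ∈ {1}. (1, 1): f_x = 0, f = 0 — SINGULAR.
  x = 2: f_y(2, y) = 6*y - 8; no integer root y with |y| ≤ 4.
  x = 3: f_y(3, y) = 10*y - 18; no integer root y with |y| ≤ 4.
  x = 4: f_y(4, y) = 14*y - 32; no integer root y with |y| ≤ 4.
Only singular point on the grid: (1, 1).
Classify: substitute x = 1 + u, y = 1 + v and expand: f = u**3 - 2*u**2*v + 2*u*v**2 + v**2.
No constant or linear terms (consistent with a singular point). Quadratic part: v**2. Cubic part: u**3 - 2*u**2*v + 2*u*v**2.
The quadratic part v**2 is a perfect square, so there is a single (double) tangent line v = 0, i.e. y = 1. Restricting the cubic part to that line (v = 0) leaves u**3 ≠ 0, so f is not divisible by v and the branch is v² ≈ -u**3 to lowest order — this is a cusp.
Classification: cusp.


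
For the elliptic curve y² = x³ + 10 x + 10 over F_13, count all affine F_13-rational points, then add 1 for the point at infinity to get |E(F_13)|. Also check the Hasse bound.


Affine points = {(0, 6), (0, 7), (2, 5), (2, 8), (4, 6), (4, 7), (5, 4), (5, 9), (6, 0), (8, 2), (8, 11), (9, 6), (9, 7), (12, 5), (12, 8)}; affine count = 15; |E(F_13)| = 16.

Discriminant check: Δ ∝ 4a³ + 27b² = 4·10³ + 27·10² = 4·1000 + 27·100 ≡ 5 (mod 13). Nonzero ⇒ E is nonsingular.
For each x ∈ F_13, compute rhs = x³ + 10·x + 10 mod 13, then count y ∈ F_13 with y² ≡ rhs.
  x = 0: rhs = 10, matching y values: 6, 7 (2 points).
  x = 1: rhs = 8, matching y values: none (0 points).
  x = 2: rhs = 12, matching y values: 5, 8 (2 points).
  x = 3: rhs = 2, matching y values: none (0 points).
  x = 4: rhs = 10, matching y values: 6, 7 (2 points).
  x = 5: rhs = 3, matching y values: 4, 9 (2 points).
  x = 6: rhs = 0, matching y values: 0 (1 points).
  x = 7: rhs = 7, matching y values: none (0 points).
  x = 8: rhs = 4, matching y values: 2, 11 (2 points).
  x = 9: rhs = 10, matching y values: 6, 7 (2 points).
  x = 10: rhs = 5, matching y values: none (0 points).
  x = 11: rhs = 8, matching y values: none (0 points).
  x = 12: rhs = 12, matching y values: 5, 8 (2 points).
Total affine count: 15.
Full point count |E(F_13)| = 15 + 1 = 16.
Hasse bound: |16 − (13+1)| = |2| = 2 ≤ 2√13 ≈ 7.2111 ✓.


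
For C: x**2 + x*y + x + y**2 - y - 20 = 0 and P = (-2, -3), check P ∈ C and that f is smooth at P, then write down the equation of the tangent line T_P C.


Tangent line at P: -6*x - 9*y - 39 = 0.

Step 1: f(-2, -3) = 0, so P lies on C.
Step 2: partial derivatives
  f_x(x, y) = 2*x + y + 1, f_y(x, y) = x + 2*y - 1.
  f_x(P) = -6, f_y(P) = -9 (gradient nonzero, so P is smooth).
Step 3: tangent line at P: -6·(x − -2) + -9·(y − -3) = 0.
Expanding: -6*x - 9*y - 39 = 0.


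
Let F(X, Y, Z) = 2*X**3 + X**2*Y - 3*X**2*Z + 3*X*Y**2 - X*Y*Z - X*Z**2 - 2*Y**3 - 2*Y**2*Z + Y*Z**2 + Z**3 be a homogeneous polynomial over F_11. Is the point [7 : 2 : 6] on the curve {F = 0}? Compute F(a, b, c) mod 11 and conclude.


F(7,2,6) ≡ 6 (mod 11); P is NOT on the curve.

Evaluate F(7, 2, 6) term-by-term (mod 11).
  2*X**3 ↦ 2·343·1·1 = 686
  X**2*Y ↦ 1·49·2·1 = 98
  -3*X**2*Z ↦ -3·49·1·6 = -882
  3*X*Y**2 ↦ 3·7·4·1 = 84
  -X*Y*Z ↦ -1·7·2·6 = -84
  -X*Z**2 ↦ -1·7·1·36 = -252
  -2*Y**3 ↦ -2·1·8·1 = -16
  -2*Y**2*Z ↦ -2·1·4·6 = -48
  Y*Z**2 ↦ 1·1·2·36 = 72
  Z**3 ↦ 1·1·1·216 = 216
Sum: F(7, 2, 6) = (686) + (98) + (-882) + (84) + (-84) + (-252) + (-16) + (-48) + (72) + (216) = -126.
Reducing mod 11: -126 ≡ 6 (mod 11).
Since F(a, b, c) ≡ 6 ≠ 0 (mod 11), P does NOT lie on the curve.


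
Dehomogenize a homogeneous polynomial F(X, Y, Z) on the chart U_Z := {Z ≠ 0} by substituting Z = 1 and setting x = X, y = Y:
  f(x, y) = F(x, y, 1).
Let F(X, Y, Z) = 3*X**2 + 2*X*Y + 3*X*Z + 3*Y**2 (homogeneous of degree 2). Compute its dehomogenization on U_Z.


f(x, y) = 3*x**2 + 2*x*y + 3*x + 3*y**2

On U_Z we set Z = 1. Each monomial c·X^i·Y^j·Z^k in F becomes c·x^i·y^j·1^k = c·x^i·y^j.
Substituting Z = 1: F(X, Y, 1) = 3*x**2 + 2*x*y + 3*x + 3*y**2.
Note: deg(f) ≤ deg(F) = 2; strict inequality happens when F is divisible by Z (lost terms).


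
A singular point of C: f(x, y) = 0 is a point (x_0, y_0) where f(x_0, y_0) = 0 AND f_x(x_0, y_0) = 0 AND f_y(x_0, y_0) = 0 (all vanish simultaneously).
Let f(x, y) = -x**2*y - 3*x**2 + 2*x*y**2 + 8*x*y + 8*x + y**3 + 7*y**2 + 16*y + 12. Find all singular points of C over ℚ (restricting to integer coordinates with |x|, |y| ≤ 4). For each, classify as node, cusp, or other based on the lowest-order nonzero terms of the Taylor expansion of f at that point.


Singular points: {(0, -2)}; classification: node.

Compute partial derivatives:
  f_x = -2*x*y - 6*x + 2*y**2 + 8*y + 8.
  f_y = -x**2 + 4*x*y + 8*x + 3*y**2 + 14*y + 16.
Scan x_0 ∈ {−4, ..., 4}. For each x_0, f_y(x_0, y) is a polynomial in y; find its integer roots y ∈ {−4, ..., 4}, then test f_x and f at those candidates.
  x = -4: f_y(-4, y) = 3*y**2 - 2*y - 32; no integer root y with |y| ≤ 4.
  x = -3: f_y(-3, y) = 3*y**2 + 2*y - 17; no integer root y with |y| ≤ 4.
  x = -2: f_y(-2, y) = 3*y**2 + 6*y - 4; no integer root y with |y| ≤ 4.
  x = -1: f_y(-1, y) = 3*y**2 + 10*y + 7; vanishes at y ∈ {-1}. (-1, -1): f_x = 6 ≠ 0.
  x = 0: f_y(0, y) = 3*y**2 + 14*y + 16; vanishes at y ∈ {-2}. (0, -2): f_x = 0, f = 0 — SINGULAR.
  x = 1: f_y(1, y) = 3*y**2 + 18*y + 23; no integer root y with |y| ≤ 4.
  x = 2: f_y(2, y) = 3*y**2 + 22*y + 28; no integer root y with |y| ≤ 4.
  x = 3: f_y(3, y) = 3*y**2 + 26*y + 31; no integer root y with |y| ≤ 4.
  x = 4: f_y(4, y) = 3*y**2 + 30*y + 32; no integer root y with |y| ≤ 4.
Only singular point on the grid: (0, -2).
Classify: substitute x = 0 + u, y = -2 + v and expand: f = -u**2*v - u**2 + 2*u*v**2 + v**3 + v**2.
No constant or linear terms (consistent with a singular point). Quadratic part: -u**2 + v**2. Cubic part: -u**2*v + 2*u*v**2 + v**3.
The quadratic part v**2 - u**2 = (v − u)(v + u) splits into two distinct linear factors, so there are two distinct tangent lines y − -2 = ±(x − 0) — this is a node (ordinary double point).
Classification: node.


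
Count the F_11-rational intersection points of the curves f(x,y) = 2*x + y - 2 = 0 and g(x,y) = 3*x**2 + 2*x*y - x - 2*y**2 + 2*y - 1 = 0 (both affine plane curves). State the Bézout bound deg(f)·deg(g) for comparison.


Common zeros: {(2, 9), (7, 10)}; count = 2; Bézout bound = 2.

deg(f) = 1, deg(g) = 2, so Bézout bound = 2.
Scan x ∈ F_11. For each x, list the y ∈ F_11 with f(x, y) ≡ 0 and those with g(x, y) ≡ 0 (mod 11); the common zeros in that column are the intersection.
  x = 0: f ≡ 0 at y ∈ {2}; g ≡ 0 at y ∈ ∅; common: ∅.
  x = 1: f ≡ 0 at y ∈ {0}; g ≡ 0 at y ∈ ∅; common: ∅.
  x = 2: f ≡ 0 at y ∈ {9}; g ≡ 0 at y ∈ {5, 9}; common: {9}.
  x = 3: f ≡ 0 at y ∈ {7}; g ≡ 0 at y ∈ ∅; common: ∅.
  x = 4: f ≡ 0 at y ∈ {5}; g ≡ 0 at y ∈ {2, 3}; common: ∅.
  x = 5: f ≡ 0 at y ∈ {3}; g ≡ 0 at y ∈ {7, 10}; common: ∅.
  x = 6: f ≡ 0 at y ∈ {1}; g ≡ 0 at y ∈ {2, 5}; common: ∅.
  x = 7: f ≡ 0 at y ∈ {10}; g ≡ 0 at y ∈ {9, 10}; common: {10}.
  x = 8: f ≡ 0 at y ∈ {8}; g ≡ 0 at y ∈ ∅; common: ∅.
  x = 9: f ≡ 0 at y ∈ {6}; g ≡ 0 at y ∈ {3, 7}; common: ∅.
  x = 10: f ≡ 0 at y ∈ {4}; g ≡ 0 at y ∈ ∅; common: ∅.
Collecting: common zeros = {(2, 9), (7, 10)}, so the count is 2.
Comparison with the Bézout bound: 2 ≤ 2 = deg(f)·deg(g), as expected for curves with no common component (the bound is attained).


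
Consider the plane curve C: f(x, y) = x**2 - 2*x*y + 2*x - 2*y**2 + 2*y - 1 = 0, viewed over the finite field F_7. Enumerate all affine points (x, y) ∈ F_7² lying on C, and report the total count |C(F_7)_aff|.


Affine F_7-points: {(1, 1), (1, 6), (2, 0), (2, 6), (3, 0), (3, 5), (5, 5), (6, 1)}; count = 8.

For each of the 49 pairs (x, y) ∈ F_7², evaluate f(x, y) mod 7. Record the zeros.
  x = 0: [0↦6, 1↦6, 2↦2, 3↦1, 4↦3, 5↦1, 6↦2]  zeros at y ∈ ∅
  x = 1: [0↦2, 1↦0, 2↦1, 3↦5, 4↦5, 5↦1, 6↦0]  zeros at y ∈ {1, 6}
  x = 2: [0↦0, 1↦3, 2↦2, 3↦4, 4↦2, 5↦3, 6↦0]  zeros at y ∈ {0, 6}
  x = 3: [0↦0, 1↦1, 2↦5, 3↦5, 4↦1, 5↦0, 6↦2]  zeros at y ∈ {0, 5}
  x = 4: [0↦2, 1↦1, 2↦3, 3↦1, 4↦2, 5↦6, 6↦6]  zeros at y ∈ ∅
  x = 5: [0↦6, 1↦3, 2↦3, 3↦6, 4↦5, 5↦0, 6↦5]  zeros at y ∈ {5}
  x = 6: [0↦5, 1↦0, 2↦5, 3↦6, 4↦3, 5↦3, 6↦6]  zeros at y ∈ {1}
Collecting zeros: affine points = {(1, 1), (1, 6), (2, 0), (2, 6), (3, 0), (3, 5), (5, 5), (6, 1)}.
Total count |C(F_7)_aff| = 8.


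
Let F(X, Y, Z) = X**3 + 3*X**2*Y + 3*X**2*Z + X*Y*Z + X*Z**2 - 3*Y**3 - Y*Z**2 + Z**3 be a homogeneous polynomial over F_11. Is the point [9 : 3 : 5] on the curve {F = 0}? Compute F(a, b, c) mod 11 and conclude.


F(9,3,5) ≡ 10 (mod 11); P is NOT on the curve.

Evaluate F(9, 3, 5) term-by-term (mod 11).
  X**3 ↦ 1·729·1·1 = 729
  3*X**2*Y ↦ 3·81·3·1 = 729
  3*X**2*Z ↦ 3·81·1·5 = 1215
  X*Y*Z ↦ 1·9·3·5 = 135
  X*Z**2 ↦ 1·9·1·25 = 225
  -3*Y**3 ↦ -3·1·27·1 = -81
  -Y*Z**2 ↦ -1·1·3·25 = -75
  Z**3 ↦ 1·1·1·125 = 125
Sum: F(9, 3, 5) = (729) + (729) + (1215) + (135) + (225) + (-81) + (-75) + (125) = 3002.
Reducing mod 11: 3002 ≡ 10 (mod 11).
Since F(a, b, c) ≡ 10 ≠ 0 (mod 11), P does NOT lie on the curve.


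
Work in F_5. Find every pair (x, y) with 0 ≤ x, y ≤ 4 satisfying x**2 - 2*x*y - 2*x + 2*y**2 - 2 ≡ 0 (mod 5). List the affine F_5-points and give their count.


Affine F_5-points: {(0, 1), (0, 4), (4, 1), (4, 3)}; count = 4.

For each of the 25 pairs (x, y) ∈ F_5², evaluate f(x, y) mod 5. Record the zeros.
  x = 0: [0↦3, 1↦0, 2↦1, 3↦1, 4↦0]  zeros at y ∈ {1, 4}
  x = 1: [0↦2, 1↦2, 2↦1, 3↦4, 4↦1]  zeros at y ∈ ∅
  x = 2: [0↦3, 1↦1, 2↦3, 3↦4, 4↦4]  zeros at y ∈ ∅
  x = 3: [0↦1, 1↦2, 2↦2, 3↦1, 4↦4]  zeros at y ∈ ∅
  x = 4: [0↦1, 1↦0, 2↦3, 3↦0, 4↦1]  zeros at y ∈ {1, 3}
Collecting zeros: affine points = {(0, 1), (0, 4), (4, 1), (4, 3)}.
Total count |C(F_5)_aff| = 4.


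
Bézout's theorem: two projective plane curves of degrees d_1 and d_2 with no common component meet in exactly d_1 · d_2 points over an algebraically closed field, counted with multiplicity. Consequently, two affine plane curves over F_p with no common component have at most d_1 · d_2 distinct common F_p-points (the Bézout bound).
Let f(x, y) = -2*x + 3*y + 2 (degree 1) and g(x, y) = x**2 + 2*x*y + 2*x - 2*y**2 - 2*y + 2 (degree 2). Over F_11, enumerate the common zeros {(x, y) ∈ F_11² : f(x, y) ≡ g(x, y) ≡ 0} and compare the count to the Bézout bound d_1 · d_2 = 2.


Common zeros: {(0, 3), (6, 7)}; count = 2; Bézout bound = 2.

deg(f) = 1, deg(g) = 2, so Bézout bound = 2.
Scan x ∈ F_11. For each x, list the y ∈ F_11 with f(x, y) ≡ 0 and those with g(x, y) ≡ 0 (mod 11); the common zeros in that column are the intersection.
  x = 0: f ≡ 0 at y ∈ {3}; g ≡ 0 at y ∈ {3, 7}; common: {3}.
  x = 1: f ≡ 0 at y ∈ {0}; g ≡ 0 at y ∈ ∅; common: ∅.
  x = 2: f ≡ 0 at y ∈ {8}; g ≡ 0 at y ∈ ∅; common: ∅.
  x = 3: f ≡ 0 at y ∈ {5}; g ≡ 0 at y ∈ {3, 10}; common: ∅.
  x = 4: f ≡ 0 at y ∈ {2}; g ≡ 0 at y ∈ ∅; common: ∅.
  x = 5: f ≡ 0 at y ∈ {10}; g ≡ 0 at y ∈ ∅; common: ∅.
  x = 6: f ≡ 0 at y ∈ {7}; g ≡ 0 at y ∈ {7, 9}; common: {7}.
  x = 7: f ≡ 0 at y ∈ {4}; g ≡ 0 at y ∈ {8, 9}; common: ∅.
  x = 8: f ≡ 0 at y ∈ {1}; g ≡ 0 at y ∈ {8, 10}; common: ∅.
  x = 9: f ≡ 0 at y ∈ {9}; g ≡ 0 at y ∈ ∅; common: ∅.
  x = 10: f ≡ 0 at y ∈ {6}; g ≡ 0 at y ∈ ∅; common: ∅.
Collecting: common zeros = {(0, 3), (6, 7)}, so the count is 2.
Comparison with the Bézout bound: 2 ≤ 2 = deg(f)·deg(g), as expected for curves with no common component (the bound is attained).


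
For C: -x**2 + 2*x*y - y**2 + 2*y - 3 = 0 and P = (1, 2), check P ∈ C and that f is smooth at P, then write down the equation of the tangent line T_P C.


Tangent line at P: 2*x - 2 = 0.

Step 1: f(1, 2) = 0, so P lies on C.
Step 2: partial derivatives
  f_x(x, y) = -2*x + 2*y, f_y(x, y) = 2*x - 2*y + 2.
  f_x(P) = 2, f_y(P) = 0 (gradient nonzero, so P is smooth).
Step 3: tangent line at P: 2·(x − 1) + 0·(y − 2) = 0.
Expanding: 2*x - 2 = 0.


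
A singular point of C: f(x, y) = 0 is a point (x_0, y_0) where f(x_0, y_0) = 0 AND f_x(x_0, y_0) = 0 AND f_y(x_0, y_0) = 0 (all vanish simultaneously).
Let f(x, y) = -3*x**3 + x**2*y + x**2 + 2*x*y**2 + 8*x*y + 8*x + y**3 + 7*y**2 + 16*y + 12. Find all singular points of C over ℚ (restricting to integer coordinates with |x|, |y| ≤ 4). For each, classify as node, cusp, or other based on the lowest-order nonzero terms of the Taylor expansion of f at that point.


Singular points: {(0, -2)}; classification: node.

Compute partial derivatives:
  f_x = -9*x**2 + 2*x*y + 2*x + 2*y**2 + 8*y + 8.
  f_y = x**2 + 4*x*y + 8*x + 3*y**2 + 14*y + 16.
Scan x_0 ∈ {−4, ..., 4}. For each x_0, f_y(x_0, y) is a polynomial in y; find its integer roots y ∈ {−4, ..., 4}, then test f_x and f at those candidates.
  x = -4: f_y(-4, y) = 3*y**2 - 2*y; vanishes at y ∈ {0}. (-4, 0): f_x = -144 ≠ 0.
  x = -3: f_y(-3, y) = 3*y**2 + 2*y + 1; no integer root y with |y| ≤ 4.
  x = -2: f_y(-2, y) = 3*y**2 + 6*y + 4; no integer root y with |y| ≤ 4.
  x = -1: f_y(-1, y) = 3*y**2 + 10*y + 9; no integer root y with |y| ≤ 4.
  x = 0: f_y(0, y) = 3*y**2 + 14*y + 16; vanishes at y ∈ {-2}. (0, -2): f_x = 0, f = 0 — SINGULAR.
  x = 1: f_y(1, y) = 3*y**2 + 18*y + 25; no integer root y with |y| ≤ 4.
  x = 2: f_y(2, y) = 3*y**2 + 22*y + 36; no integer root y with |y| ≤ 4.
  x = 3: f_y(3, y) = 3*y**2 + 26*y + 49; no integer root y with |y| ≤ 4.
  x = 4: f_y(4, y) = 3*y**2 + 30*y + 64; no integer root y with |y| ≤ 4.
Only singular point on the grid: (0, -2).
Classify: substitute x = 0 + u, y = -2 + v and expand: f = -3*u**3 + u**2*v - u**2 + 2*u*v**2 + v**3 + v**2.
No constant or linear terms (consistent with a singular point). Quadratic part: -u**2 + v**2. Cubic part: -3*u**3 + u**2*v + 2*u*v**2 + v**3.
The quadratic part v**2 - u**2 = (v − u)(v + u) splits into two distinct linear factors, so there are two distinct tangent lines y − -2 = ±(x − 0) — this is a node (ordinary double point).
Classification: node.


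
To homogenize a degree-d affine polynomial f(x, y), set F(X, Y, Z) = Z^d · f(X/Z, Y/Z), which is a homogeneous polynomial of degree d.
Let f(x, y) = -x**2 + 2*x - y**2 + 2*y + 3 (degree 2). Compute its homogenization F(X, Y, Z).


F(X, Y, Z) = -X**2 + 2*X*Z - Y**2 + 2*Y*Z + 3*Z**2

deg(f) = 2.
Substitute x = X/Z, y = Y/Z into f, then multiply by Z^2.
  monomial -1·x^2·y^0 ↦ -1·X^2·Y^0·Z^0.
  monomial 2·x^1·y^0 ↦ 2·X^1·Y^0·Z^1.
  monomial -1·x^0·y^2 ↦ -1·X^0·Y^2·Z^0.
  monomial 2·x^0·y^1 ↦ 2·X^0·Y^1·Z^1.
  monomial 3·x^0·y^0 ↦ 3·X^0·Y^0·Z^2.
Collecting: F(X, Y, Z) = -X**2 + 2*X*Z - Y**2 + 2*Y*Z + 3*Z**2.


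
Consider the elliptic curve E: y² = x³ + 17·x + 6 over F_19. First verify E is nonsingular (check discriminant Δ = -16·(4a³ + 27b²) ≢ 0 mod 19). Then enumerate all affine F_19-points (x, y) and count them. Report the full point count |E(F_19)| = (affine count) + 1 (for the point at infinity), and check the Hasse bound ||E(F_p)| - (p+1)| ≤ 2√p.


Affine points = {(0, 5), (0, 14), (1, 9), (1, 10), (4, 9), (4, 10), (5, 8), (5, 11), (6, 1), (6, 18), (10, 6), (10, 13), (11, 2), (11, 17), (12, 0), (13, 7), (13, 12), (14, 9), (14, 10), (15, 8), (15, 11), (16, 2), (16, 17), (18, 8), (18, 11)}; affine count = 25; |E(F_19)| = 26.

Discriminant check: Δ ∝ 4a³ + 27b² = 4·17³ + 27·6² = 4·4913 + 27·36 ≡ 9 (mod 19). Nonzero ⇒ E is nonsingular.
For each x ∈ F_19, compute rhs = x³ + 17·x + 6 mod 19, then count y ∈ F_19 with y² ≡ rhs.
  x = 0: rhs = 6, matching y values: 5, 14 (2 points).
  x = 1: rhs = 5, matching y values: 9, 10 (2 points).
  x = 2: rhs = 10, matching y values: none (0 points).
  x = 3: rhs = 8, matching y values: none (0 points).
  x = 4: rhs = 5, matching y values: 9, 10 (2 points).
  x = 5: rhs = 7, matching y values: 8, 11 (2 points).
  x = 6: rhs = 1, matching y values: 1, 18 (2 points).
  x = 7: rhs = 12, matching y values: none (0 points).
  x = 8: rhs = 8, matching y values: none (0 points).
  x = 9: rhs = 14, matching y values: none (0 points).
  x = 10: rhs = 17, matching y values: 6, 13 (2 points).
  x = 11: rhs = 4, matching y values: 2, 17 (2 points).
  x = 12: rhs = 0, matching y values: 0 (1 points).
  x = 13: rhs = 11, matching y values: 7, 12 (2 points).
  x = 14: rhs = 5, matching y values: 9, 10 (2 points).
  x = 15: rhs = 7, matching y values: 8, 11 (2 points).
  x = 16: rhs = 4, matching y values: 2, 17 (2 points).
  x = 17: rhs = 2, matching y values: none (0 points).
  x = 18: rhs = 7, matching y values: 8, 11 (2 points).
Total affine count: 25.
Full point count |E(F_19)| = 25 + 1 = 26.
Hasse bound: |26 − (19+1)| = |6| = 6 ≤ 2√19 ≈ 8.7178 ✓.


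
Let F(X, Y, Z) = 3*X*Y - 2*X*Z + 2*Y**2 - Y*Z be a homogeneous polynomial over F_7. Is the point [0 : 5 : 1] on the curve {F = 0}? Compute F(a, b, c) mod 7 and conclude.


F(0,5,1) ≡ 3 (mod 7); P is NOT on the curve.

Evaluate F(0, 5, 1) term-by-term (mod 7).
  3*X*Y ↦ 3·0·5·1 = 0
  -2*X*Z ↦ -2·0·1·1 = 0
  2*Y**2 ↦ 2·1·25·1 = 50
  -Y*Z ↦ -1·1·5·1 = -5
Sum: F(0, 5, 1) = (0) + (0) + (50) + (-5) = 45.
Reducing mod 7: 45 ≡ 3 (mod 7).
Since F(a, b, c) ≡ 3 ≠ 0 (mod 7), P does NOT lie on the curve.


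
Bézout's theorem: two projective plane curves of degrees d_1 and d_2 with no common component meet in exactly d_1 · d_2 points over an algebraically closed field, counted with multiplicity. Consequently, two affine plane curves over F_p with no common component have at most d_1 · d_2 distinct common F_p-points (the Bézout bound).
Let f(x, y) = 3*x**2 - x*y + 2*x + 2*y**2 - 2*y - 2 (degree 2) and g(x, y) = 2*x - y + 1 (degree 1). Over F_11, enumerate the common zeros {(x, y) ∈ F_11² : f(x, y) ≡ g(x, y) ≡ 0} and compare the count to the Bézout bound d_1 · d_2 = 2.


Common zeros: {(2, 5), (6, 2)}; count = 2; Bézout bound = 2.

deg(f) = 2, deg(g) = 1, so Bézout bound = 2.
Scan x ∈ F_11. For each x, list the y ∈ F_11 with f(x, y) ≡ 0 and those with g(x, y) ≡ 0 (mod 11); the common zeros in that column are the intersection.
  x = 0: f ≡ 0 at y ∈ {4, 8}; g ≡ 0 at y ∈ {1}; common: ∅.
  x = 1: f ≡ 0 at y ∈ ∅; g ≡ 0 at y ∈ {3}; common: ∅.
  x = 2: f ≡ 0 at y ∈ {5, 8}; g ≡ 0 at y ∈ {5}; common: {5}.
  x = 3: f ≡ 0 at y ∈ ∅; g ≡ 0 at y ∈ {7}; common: ∅.
  x = 4: f ≡ 0 at y ∈ {7}; g ≡ 0 at y ∈ {9}; common: ∅.
  x = 5: f ≡ 0 at y ∈ {2, 7}; g ≡ 0 at y ∈ {0}; common: ∅.
  x = 6: f ≡ 0 at y ∈ {2}; g ≡ 0 at y ∈ {2}; common: {2}.
  x = 7: f ≡ 0 at y ∈ ∅; g ≡ 0 at y ∈ {4}; common: ∅.
  x = 8: f ≡ 0 at y ∈ {1, 4}; g ≡ 0 at y ∈ {6}; common: ∅.
  x = 9: f ≡ 0 at y ∈ ∅; g ≡ 0 at y ∈ {8}; common: ∅.
  x = 10: f ≡ 0 at y ∈ {1, 5}; g ≡ 0 at y ∈ {10}; common: ∅.
Collecting: common zeros = {(2, 5), (6, 2)}, so the count is 2.
Comparison with the Bézout bound: 2 ≤ 2 = deg(f)·deg(g), as expected for curves with no common component (the bound is attained).


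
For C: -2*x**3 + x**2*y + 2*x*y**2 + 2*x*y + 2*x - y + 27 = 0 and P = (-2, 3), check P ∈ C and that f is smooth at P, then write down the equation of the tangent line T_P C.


Tangent line at P: -10*x - 25*y + 55 = 0.

Step 1: f(-2, 3) = 0, so P lies on C.
Step 2: partial derivatives
  f_x(x, y) = -6*x**2 + 2*x*y + 2*y**2 + 2*y + 2, f_y(x, y) = x**2 + 4*x*y + 2*x - 1.
  f_x(P) = -10, f_y(P) = -25 (gradient nonzero, so P is smooth).
Step 3: tangent line at P: -10·(x − -2) + -25·(y − 3) = 0.
Expanding: -10*x - 25*y + 55 = 0.


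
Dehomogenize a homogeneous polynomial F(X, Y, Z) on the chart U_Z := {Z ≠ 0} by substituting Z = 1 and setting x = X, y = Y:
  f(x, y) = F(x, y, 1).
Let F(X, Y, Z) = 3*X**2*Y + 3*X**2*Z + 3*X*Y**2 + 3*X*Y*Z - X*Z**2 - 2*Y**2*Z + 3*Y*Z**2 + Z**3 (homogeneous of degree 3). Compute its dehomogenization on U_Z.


f(x, y) = 3*x**2*y + 3*x**2 + 3*x*y**2 + 3*x*y - x - 2*y**2 + 3*y + 1

On U_Z we set Z = 1. Each monomial c·X^i·Y^j·Z^k in F becomes c·x^i·y^j·1^k = c·x^i·y^j.
Substituting Z = 1: F(X, Y, 1) = 3*x**2*y + 3*x**2 + 3*x*y**2 + 3*x*y - x - 2*y**2 + 3*y + 1.
Note: deg(f) ≤ deg(F) = 3; strict inequality happens when F is divisible by Z (lost terms).


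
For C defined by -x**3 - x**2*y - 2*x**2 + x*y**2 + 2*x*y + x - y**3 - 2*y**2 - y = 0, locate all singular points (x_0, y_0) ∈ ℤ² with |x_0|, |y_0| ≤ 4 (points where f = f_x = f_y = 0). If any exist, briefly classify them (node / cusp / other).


Singular points: {(0, -1)}; classification: node.

Compute partial derivatives:
  f_x = -3*x**2 - 2*x*y - 4*x + y**2 + 2*y + 1.
  f_y = -x**2 + 2*x*y + 2*x - 3*y**2 - 4*y - 1.
Scan x_0 ∈ {−4, ..., 4}. For each x_0, f_y(x_0, y) is a polynomial in y; find its integer roots y ∈ {−4, ..., 4}, then test f_x and f at those candidates.
  x = -4: f_y(-4, y) = -3*y**2 - 12*y - 25; no integer root y with |y| ≤ 4.
  x = -3: f_y(-3, y) = -3*y**2 - 10*y - 16; no integer root y with |y| ≤ 4.
  x = -2: f_y(-2, y) = -3*y**2 - 8*y - 9; no integer root y with |y| ≤ 4.
  x = -1: f_y(-1, y) = -3*y**2 - 6*y - 4; no integer root y with |y| ≤ 4.
  x = 0: f_y(0, y) = -3*y**2 - 4*y - 1; vanishes at y ∈ {-1}. (0, -1): f_x = 0, f = 0 — SINGULAR.
  x = 1: f_y(1, y) = -3*y**2 - 2*y; vanishes at y ∈ {0}. (1, 0): f_x = -6 ≠ 0.
  x = 2: f_y(2, y) = -3*y**2 - 1; no integer root y with |y| ≤ 4.
  x = 3: f_y(3, y) = -3*y**2 + 2*y - 4; no integer root y with |y| ≤ 4.
  x = 4: f_y(4, y) = -3*y**2 + 4*y - 9; no integer root y with |y| ≤ 4.
Only singular point on the grid: (0, -1).
Classify: substitute x = 0 + u, y = -1 + v and expand: f = -u**3 - u**2*v - u**2 + u*v**2 - v**3 + v**2.
No constant or linear terms (consistent with a singular point). Quadratic part: -u**2 + v**2. Cubic part: -u**3 - u**2*v + u*v**2 - v**3.
The quadratic part v**2 - u**2 = (v − u)(v + u) splits into two distinct linear factors, so there are two distinct tangent lines y − -1 = ±(x − 0) — this is a node (ordinary double point).
Classification: node.


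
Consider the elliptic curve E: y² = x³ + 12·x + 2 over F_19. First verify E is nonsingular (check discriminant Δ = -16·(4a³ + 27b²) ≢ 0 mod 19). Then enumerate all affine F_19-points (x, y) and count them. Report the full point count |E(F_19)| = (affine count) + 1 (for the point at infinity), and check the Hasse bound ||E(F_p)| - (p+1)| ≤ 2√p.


Affine points = {(4, 0), (5, 4), (5, 15), (6, 9), (6, 10), (7, 7), (7, 12), (10, 1), (10, 18), (14, 8), (14, 11), (15, 2), (15, 17)}; affine count = 13; |E(F_19)| = 14.

Discriminant check: Δ ∝ 4a³ + 27b² = 4·12³ + 27·2² = 4·1728 + 27·4 ≡ 9 (mod 19). Nonzero ⇒ E is nonsingular.
For each x ∈ F_19, compute rhs = x³ + 12·x + 2 mod 19, then count y ∈ F_19 with y² ≡ rhs.
  x = 0: rhs = 2, matching y values: none (0 points).
  x = 1: rhs = 15, matching y values: none (0 points).
  x = 2: rhs = 15, matching y values: none (0 points).
  x = 3: rhs = 8, matching y values: none (0 points).
  x = 4: rhs = 0, matching y values: 0 (1 points).
  x = 5: rhs = 16, matching y values: 4, 15 (2 points).
  x = 6: rhs = 5, matching y values: 9, 10 (2 points).
  x = 7: rhs = 11, matching y values: 7, 12 (2 points).
  x = 8: rhs = 2, matching y values: none (0 points).
  x = 9: rhs = 3, matching y values: none (0 points).
  x = 10: rhs = 1, matching y values: 1, 18 (2 points).
  x = 11: rhs = 2, matching y values: none (0 points).
  x = 12: rhs = 12, matching y values: none (0 points).
  x = 13: rhs = 18, matching y values: none (0 points).
  x = 14: rhs = 7, matching y values: 8, 11 (2 points).
  x = 15: rhs = 4, matching y values: 2, 17 (2 points).
  x = 16: rhs = 15, matching y values: none (0 points).
  x = 17: rhs = 8, matching y values: none (0 points).
  x = 18: rhs = 8, matching y values: none (0 points).
Total affine count: 13.
Full point count |E(F_19)| = 13 + 1 = 14.
Hasse bound: |14 − (19+1)| = |-6| = 6 ≤ 2√19 ≈ 8.7178 ✓.


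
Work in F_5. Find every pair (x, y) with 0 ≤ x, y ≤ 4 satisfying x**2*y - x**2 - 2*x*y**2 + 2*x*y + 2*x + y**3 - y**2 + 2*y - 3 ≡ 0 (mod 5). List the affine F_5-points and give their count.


Affine F_5-points: {(0, 2), (2, 2), (3, 1)}; count = 3.

For each of the 25 pairs (x, y) ∈ F_5², evaluate f(x, y) mod 5. Record the zeros.
  x = 0: [0↦2, 1↦4, 2↦0, 3↦1, 4↦3]  zeros at y ∈ {2}
  x = 1: [0↦3, 1↦1, 2↦4, 3↦3, 4↦4]  zeros at y ∈ ∅
  x = 2: [0↦2, 1↦3, 2↦0, 3↦4, 4↦1]  zeros at y ∈ {2}
  x = 3: [0↦4, 1↦0, 2↦3, 3↦4, 4↦4]  zeros at y ∈ {1}
  x = 4: [0↦4, 1↦2, 2↦3, 3↦3, 4↦3]  zeros at y ∈ ∅
Collecting zeros: affine points = {(0, 2), (2, 2), (3, 1)}.
Total count |C(F_5)_aff| = 3.


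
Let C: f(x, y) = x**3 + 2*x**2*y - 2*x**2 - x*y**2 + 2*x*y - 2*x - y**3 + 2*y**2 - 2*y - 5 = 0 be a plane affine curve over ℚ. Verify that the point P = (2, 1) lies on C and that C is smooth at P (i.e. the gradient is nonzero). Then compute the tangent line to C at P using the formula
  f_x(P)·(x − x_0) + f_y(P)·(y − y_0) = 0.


Tangent line at P: 11*x + 7*y - 29 = 0.

Step 1: f(2, 1) = 0, so P lies on C.
Step 2: partial derivatives
  f_x(x, y) = 3*x**2 + 4*x*y - 4*x - y**2 + 2*y - 2, f_y(x, y) = 2*x**2 - 2*x*y + 2*x - 3*y**2 + 4*y - 2.
  f_x(P) = 11, f_y(P) = 7 (gradient nonzero, so P is smooth).
Step 3: tangent line at P: 11·(x − 2) + 7·(y − 1) = 0.
Expanding: 11*x + 7*y - 29 = 0.


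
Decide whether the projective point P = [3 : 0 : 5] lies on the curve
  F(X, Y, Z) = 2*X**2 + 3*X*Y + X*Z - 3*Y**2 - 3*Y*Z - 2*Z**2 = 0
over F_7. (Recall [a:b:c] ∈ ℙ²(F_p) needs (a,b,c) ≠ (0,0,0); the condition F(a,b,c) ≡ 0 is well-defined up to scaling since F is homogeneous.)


F(3,0,5) ≡ 4 (mod 7); P is NOT on the curve.

Evaluate F(3, 0, 5) term-by-term (mod 7).
  2*X**2 ↦ 2·9·1·1 = 18
  3*X*Y ↦ 3·3·0·1 = 0
  X*Z ↦ 1·3·1·5 = 15
  -3*Y**2 ↦ -3·1·0·1 = 0
  -3*Y*Z ↦ -3·1·0·5 = 0
  -2*Z**2 ↦ -2·1·1·25 = -50
Sum: F(3, 0, 5) = (18) + (0) + (15) + (0) + (0) + (-50) = -17.
Reducing mod 7: -17 ≡ 4 (mod 7).
Since F(a, b, c) ≡ 4 ≠ 0 (mod 7), P does NOT lie on the curve.


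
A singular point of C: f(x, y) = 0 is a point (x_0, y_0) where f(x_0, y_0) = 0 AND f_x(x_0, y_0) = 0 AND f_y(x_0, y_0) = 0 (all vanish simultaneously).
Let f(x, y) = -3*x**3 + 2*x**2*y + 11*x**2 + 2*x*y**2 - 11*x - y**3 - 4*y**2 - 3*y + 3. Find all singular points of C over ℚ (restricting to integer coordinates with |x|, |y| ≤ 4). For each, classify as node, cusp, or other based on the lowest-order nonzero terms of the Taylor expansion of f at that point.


Singular points: {(1, -1)}; classification: cusp.

Compute partial derivatives:
  f_x = -9*x**2 + 4*x*y + 22*x + 2*y**2 - 11.
  f_y = 2*x**2 + 4*x*y - 3*y**2 - 8*y - 3.
Scan x_0 ∈ {−4, ..., 4}. For each x_0, f_y(x_0, y) is a polynomial in y; find its integer roots y ∈ {−4, ..., 4}, then test f_x and f at those candidates.
  x = -4: f_y(-4, y) = -3*y**2 - 24*y + 29; no integer root y with |y| ≤ 4.
  x = -3: f_y(-3, y) = -3*y**2 - 20*y + 15; no integer root y with |y| ≤ 4.
  x = -2: f_y(-2, y) = -3*y**2 - 16*y + 5; no integer root y with |y| ≤ 4.
  x = -1: f_y(-1, y) = -3*y**2 - 12*y - 1; no integer root y with |y| ≤ 4.
  x = 0: f_y(0, y) = -3*y**2 - 8*y - 3; no integer root y with |y| ≤ 4.
  x = 1: f_y(1, y) = -3*y**2 - 4*y - 1; vanishes at y ∈ {-1}. (1, -1): f_x = 0, f = 0 — SINGULAR.
  x = 2: f_y(2, y) = 5 - 3*y**2; no integer root y with |y| ≤ 4.
  x = 3: f_y(3, y) = -3*y**2 + 4*y + 15; vanishes at y ∈ {3}. (3, 3): f_x = 28 ≠ 0.
  x = 4: f_y(4, y) = -3*y**2 + 8*y + 29; no integer root y with |y| ≤ 4.
Only singular point on the grid: (1, -1).
Classify: substitute x = 1 + u, y = -1 + v and expand: f = -3*u**3 + 2*u**2*v + 2*u*v**2 - v**3 + v**2.
No constant or linear terms (consistent with a singular point). Quadratic part: v**2. Cubic part: -3*u**3 + 2*u**2*v + 2*u*v**2 - v**3.
The quadratic part v**2 is a perfect square, so there is a single (double) tangent line v = 0, i.e. y = -1. Restricting the cubic part to that line (v = 0) leaves -3*u**3 ≠ 0, so f is not divisible by v and the branch is v² ≈ 3*u**3 to lowest order — this is a cusp.
Classification: cusp.
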